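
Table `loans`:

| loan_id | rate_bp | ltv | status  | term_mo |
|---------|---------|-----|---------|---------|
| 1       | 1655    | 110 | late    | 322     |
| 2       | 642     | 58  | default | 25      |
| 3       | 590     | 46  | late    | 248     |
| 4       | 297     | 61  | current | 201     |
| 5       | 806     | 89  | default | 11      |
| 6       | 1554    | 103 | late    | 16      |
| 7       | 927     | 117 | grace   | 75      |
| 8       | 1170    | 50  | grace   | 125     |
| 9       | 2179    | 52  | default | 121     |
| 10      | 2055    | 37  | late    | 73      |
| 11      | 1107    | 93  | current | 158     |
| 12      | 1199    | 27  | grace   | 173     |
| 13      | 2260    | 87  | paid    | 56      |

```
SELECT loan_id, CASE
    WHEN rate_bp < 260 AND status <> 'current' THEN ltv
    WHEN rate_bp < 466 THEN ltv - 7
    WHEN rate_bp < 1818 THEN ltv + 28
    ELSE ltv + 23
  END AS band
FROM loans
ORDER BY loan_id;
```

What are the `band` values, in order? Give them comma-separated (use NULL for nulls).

138, 86, 74, 54, 117, 131, 145, 78, 75, 60, 121, 55, 110

loan_id=1: rate_bp < 1818 → 138
loan_id=2: rate_bp < 1818 → 86
loan_id=3: rate_bp < 1818 → 74
loan_id=4: rate_bp < 466 → 54
loan_id=5: rate_bp < 1818 → 117
loan_id=6: rate_bp < 1818 → 131
loan_id=7: rate_bp < 1818 → 145
loan_id=8: rate_bp < 1818 → 78
loan_id=9: ELSE → 75
loan_id=10: ELSE → 60
loan_id=11: rate_bp < 1818 → 121
loan_id=12: rate_bp < 1818 → 55
loan_id=13: ELSE → 110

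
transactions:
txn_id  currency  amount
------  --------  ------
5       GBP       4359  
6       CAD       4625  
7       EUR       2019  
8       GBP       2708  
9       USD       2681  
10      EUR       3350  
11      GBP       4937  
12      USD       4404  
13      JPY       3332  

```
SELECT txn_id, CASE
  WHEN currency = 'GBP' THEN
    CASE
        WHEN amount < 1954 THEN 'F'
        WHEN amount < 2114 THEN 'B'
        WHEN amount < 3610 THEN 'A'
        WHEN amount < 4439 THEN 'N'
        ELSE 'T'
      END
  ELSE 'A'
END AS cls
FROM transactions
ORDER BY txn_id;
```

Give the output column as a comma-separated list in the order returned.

N, A, A, A, A, A, T, A, A

txn_id=5: currency='GBP' → inner[amount < 4439] → N
txn_id=6: currency='CAD' → outer ELSE → A
txn_id=7: currency='EUR' → outer ELSE → A
txn_id=8: currency='GBP' → inner[amount < 3610] → A
txn_id=9: currency='USD' → outer ELSE → A
txn_id=10: currency='EUR' → outer ELSE → A
txn_id=11: currency='GBP' → inner[ELSE] → T
txn_id=12: currency='USD' → outer ELSE → A
txn_id=13: currency='JPY' → outer ELSE → A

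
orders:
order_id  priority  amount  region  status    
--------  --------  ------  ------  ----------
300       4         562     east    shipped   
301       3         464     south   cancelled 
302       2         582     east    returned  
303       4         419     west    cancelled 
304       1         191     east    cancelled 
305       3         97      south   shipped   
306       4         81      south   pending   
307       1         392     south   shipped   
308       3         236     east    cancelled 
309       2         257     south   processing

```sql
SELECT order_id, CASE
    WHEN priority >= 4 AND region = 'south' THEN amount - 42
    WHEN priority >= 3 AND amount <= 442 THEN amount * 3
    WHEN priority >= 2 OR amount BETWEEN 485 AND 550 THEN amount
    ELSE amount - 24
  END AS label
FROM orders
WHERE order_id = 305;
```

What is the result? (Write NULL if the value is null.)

order_id = 305: priority=3, amount=97, region=south, status=shipped.
priority >= 4 AND region = 'south' → false
priority >= 3 AND amount <= 442 → true → 291

291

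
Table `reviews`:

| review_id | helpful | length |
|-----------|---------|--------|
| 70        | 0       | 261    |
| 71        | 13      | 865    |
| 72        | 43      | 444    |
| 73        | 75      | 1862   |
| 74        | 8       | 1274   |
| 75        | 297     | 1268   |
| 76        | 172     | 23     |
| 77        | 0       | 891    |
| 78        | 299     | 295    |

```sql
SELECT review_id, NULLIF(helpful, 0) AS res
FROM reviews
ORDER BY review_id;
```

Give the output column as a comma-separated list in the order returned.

NULL, 13, 43, 75, 8, 297, 172, NULL, 299

review_id=70: helpful=0 vs 0: equal → NULL
review_id=71: helpful=13 vs 0: differ → 13
review_id=72: helpful=43 vs 0: differ → 43
review_id=73: helpful=75 vs 0: differ → 75
review_id=74: helpful=8 vs 0: differ → 8
review_id=75: helpful=297 vs 0: differ → 297
review_id=76: helpful=172 vs 0: differ → 172
review_id=77: helpful=0 vs 0: equal → NULL
review_id=78: helpful=299 vs 0: differ → 299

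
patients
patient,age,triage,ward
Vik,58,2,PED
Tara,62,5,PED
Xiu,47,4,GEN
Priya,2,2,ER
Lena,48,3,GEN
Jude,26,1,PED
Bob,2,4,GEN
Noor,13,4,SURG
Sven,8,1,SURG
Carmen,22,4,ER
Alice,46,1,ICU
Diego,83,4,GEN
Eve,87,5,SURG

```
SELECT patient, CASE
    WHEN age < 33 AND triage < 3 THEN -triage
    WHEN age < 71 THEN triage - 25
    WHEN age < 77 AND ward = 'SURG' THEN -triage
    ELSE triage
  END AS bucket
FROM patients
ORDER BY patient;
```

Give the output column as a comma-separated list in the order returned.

patient=Alice: age < 71 → -24
patient=Bob: age < 71 → -21
patient=Carmen: age < 71 → -21
patient=Diego: ELSE → 4
patient=Eve: ELSE → 5
patient=Jude: age < 33 AND triage < 3 → -1
patient=Lena: age < 71 → -22
patient=Noor: age < 71 → -21
patient=Priya: age < 33 AND triage < 3 → -2
patient=Sven: age < 33 AND triage < 3 → -1
patient=Tara: age < 71 → -20
patient=Vik: age < 71 → -23
patient=Xiu: age < 71 → -21

-24, -21, -21, 4, 5, -1, -22, -21, -2, -1, -20, -23, -21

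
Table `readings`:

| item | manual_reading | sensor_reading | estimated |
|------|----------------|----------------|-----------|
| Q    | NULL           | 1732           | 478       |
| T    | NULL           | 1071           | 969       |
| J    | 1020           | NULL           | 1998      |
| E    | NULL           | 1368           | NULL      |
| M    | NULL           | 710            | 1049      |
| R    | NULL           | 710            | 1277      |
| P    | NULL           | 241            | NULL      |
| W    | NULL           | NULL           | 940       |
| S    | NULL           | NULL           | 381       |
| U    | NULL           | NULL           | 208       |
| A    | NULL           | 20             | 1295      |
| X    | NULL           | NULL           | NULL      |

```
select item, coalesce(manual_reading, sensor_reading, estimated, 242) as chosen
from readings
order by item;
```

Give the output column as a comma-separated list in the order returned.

item=A: manual_reading=NULL, sensor_reading=20 → 20
item=E: manual_reading=NULL, sensor_reading=1368 → 1368
item=J: manual_reading=1020 → 1020
item=M: manual_reading=NULL, sensor_reading=710 → 710
item=P: manual_reading=NULL, sensor_reading=241 → 241
item=Q: manual_reading=NULL, sensor_reading=1732 → 1732
item=R: manual_reading=NULL, sensor_reading=710 → 710
item=S: manual_reading=NULL, sensor_reading=NULL, estimated=381 → 381
item=T: manual_reading=NULL, sensor_reading=1071 → 1071
item=U: manual_reading=NULL, sensor_reading=NULL, estimated=208 → 208
item=W: manual_reading=NULL, sensor_reading=NULL, estimated=940 → 940
item=X: manual_reading=NULL, sensor_reading=NULL, estimated=NULL, → literal 242 → 242

20, 1368, 1020, 710, 241, 1732, 710, 381, 1071, 208, 940, 242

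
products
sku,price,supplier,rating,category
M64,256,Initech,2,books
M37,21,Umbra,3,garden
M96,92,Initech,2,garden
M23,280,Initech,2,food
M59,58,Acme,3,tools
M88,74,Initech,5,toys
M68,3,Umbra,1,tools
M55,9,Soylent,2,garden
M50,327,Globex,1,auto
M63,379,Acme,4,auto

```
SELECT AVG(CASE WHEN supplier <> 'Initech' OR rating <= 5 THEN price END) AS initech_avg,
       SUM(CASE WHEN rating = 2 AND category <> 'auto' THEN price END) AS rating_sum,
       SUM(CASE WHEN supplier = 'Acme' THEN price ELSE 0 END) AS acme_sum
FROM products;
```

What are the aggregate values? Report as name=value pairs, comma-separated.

initech_avg=149.9, rating_sum=637, acme_sum=437

[initech_avg: supplier <> 'Initech' OR rating <= 5]
sku=M64: ✓ → 256
sku=M37: ✓ → 21
sku=M96: ✓ → 92
sku=M23: ✓ → 280
sku=M59: ✓ → 58
sku=M88: ✓ → 74
sku=M68: ✓ → 3
sku=M55: ✓ → 9
sku=M50: ✓ → 327
sku=M63: ✓ → 379
initech_avg = (256 + 21 + 92 + 280 + 58 + 74 + 3 + 9 + 327 + 379) / 10 = 149.9
—
[rating_sum: rating = 2 AND category <> 'auto']
sku=M64: ✓ → 256
sku=M37: ✗
sku=M96: ✓ → 92
sku=M23: ✓ → 280
sku=M59: ✗
sku=M88: ✗
sku=M68: ✗
sku=M55: ✓ → 9
sku=M50: ✗
sku=M63: ✗
rating_sum = 256 + 92 + 280 + 9 = 637
—
[acme_sum: supplier = 'Acme']
sku=M64: ✗
sku=M37: ✗
sku=M96: ✗
sku=M23: ✗
sku=M59: ✓ → 58
sku=M88: ✗
sku=M68: ✗
sku=M55: ✗
sku=M50: ✗
sku=M63: ✓ → 379
acme_sum = 58 + 379 = 437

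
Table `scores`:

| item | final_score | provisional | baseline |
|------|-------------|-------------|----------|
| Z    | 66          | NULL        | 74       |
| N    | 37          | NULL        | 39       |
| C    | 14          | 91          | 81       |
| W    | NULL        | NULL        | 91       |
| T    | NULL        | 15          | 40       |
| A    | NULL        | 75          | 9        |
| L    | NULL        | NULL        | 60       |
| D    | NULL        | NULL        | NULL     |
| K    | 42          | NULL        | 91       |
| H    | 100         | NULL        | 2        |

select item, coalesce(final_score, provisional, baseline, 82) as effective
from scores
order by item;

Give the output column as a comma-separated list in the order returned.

item=A: final_score=NULL, provisional=75 → 75
item=C: final_score=14 → 14
item=D: final_score=NULL, provisional=NULL, baseline=NULL, → literal 82 → 82
item=H: final_score=100 → 100
item=K: final_score=42 → 42
item=L: final_score=NULL, provisional=NULL, baseline=60 → 60
item=N: final_score=37 → 37
item=T: final_score=NULL, provisional=15 → 15
item=W: final_score=NULL, provisional=NULL, baseline=91 → 91
item=Z: final_score=66 → 66

75, 14, 82, 100, 42, 60, 37, 15, 91, 66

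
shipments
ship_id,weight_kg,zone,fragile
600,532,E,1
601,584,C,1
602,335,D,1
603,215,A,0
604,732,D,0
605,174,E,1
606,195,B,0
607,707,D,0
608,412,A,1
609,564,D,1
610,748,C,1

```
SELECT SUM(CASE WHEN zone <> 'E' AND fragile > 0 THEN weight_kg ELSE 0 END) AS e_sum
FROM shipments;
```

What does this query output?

ship_id=600: ✗
ship_id=601: ✓ → 584
ship_id=602: ✓ → 335
ship_id=603: ✗
ship_id=604: ✗
ship_id=605: ✗
ship_id=606: ✗
ship_id=607: ✗
ship_id=608: ✓ → 412
ship_id=609: ✓ → 564
ship_id=610: ✓ → 748
e_sum = 584 + 335 + 412 + 564 + 748 = 2643

2643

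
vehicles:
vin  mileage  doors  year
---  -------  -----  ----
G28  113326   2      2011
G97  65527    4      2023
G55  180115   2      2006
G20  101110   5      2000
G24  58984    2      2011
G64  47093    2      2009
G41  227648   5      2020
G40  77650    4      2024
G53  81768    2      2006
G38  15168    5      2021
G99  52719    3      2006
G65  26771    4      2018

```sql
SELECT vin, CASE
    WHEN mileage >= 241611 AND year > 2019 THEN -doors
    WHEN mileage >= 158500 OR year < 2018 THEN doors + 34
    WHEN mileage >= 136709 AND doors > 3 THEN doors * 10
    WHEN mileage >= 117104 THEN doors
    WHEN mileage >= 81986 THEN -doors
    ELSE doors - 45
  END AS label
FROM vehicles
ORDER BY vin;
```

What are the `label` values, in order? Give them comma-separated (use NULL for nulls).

vin=G20: mileage >= 158500 OR year < 2018 → 39
vin=G24: mileage >= 158500 OR year < 2018 → 36
vin=G28: mileage >= 158500 OR year < 2018 → 36
vin=G38: ELSE → -40
vin=G40: ELSE → -41
vin=G41: mileage >= 158500 OR year < 2018 → 39
vin=G53: mileage >= 158500 OR year < 2018 → 36
vin=G55: mileage >= 158500 OR year < 2018 → 36
vin=G64: mileage >= 158500 OR year < 2018 → 36
vin=G65: ELSE → -41
vin=G97: ELSE → -41
vin=G99: mileage >= 158500 OR year < 2018 → 37

39, 36, 36, -40, -41, 39, 36, 36, 36, -41, -41, 37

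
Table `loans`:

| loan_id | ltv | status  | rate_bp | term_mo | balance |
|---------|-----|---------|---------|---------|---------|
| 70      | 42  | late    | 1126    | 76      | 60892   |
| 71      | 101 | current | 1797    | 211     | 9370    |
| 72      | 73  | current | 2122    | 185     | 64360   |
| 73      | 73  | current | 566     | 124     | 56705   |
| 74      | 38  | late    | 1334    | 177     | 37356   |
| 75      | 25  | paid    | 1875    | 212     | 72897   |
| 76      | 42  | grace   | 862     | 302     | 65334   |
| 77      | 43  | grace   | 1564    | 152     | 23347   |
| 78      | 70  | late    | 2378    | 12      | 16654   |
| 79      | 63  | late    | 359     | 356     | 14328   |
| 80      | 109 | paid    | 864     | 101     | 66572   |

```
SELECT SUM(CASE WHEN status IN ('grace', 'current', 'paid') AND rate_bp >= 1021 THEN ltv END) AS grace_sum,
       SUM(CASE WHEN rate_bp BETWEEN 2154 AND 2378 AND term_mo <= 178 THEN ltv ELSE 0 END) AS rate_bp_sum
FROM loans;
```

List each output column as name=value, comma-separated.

[grace_sum: status IN ('grace', 'current', 'paid') AND rate_bp >= 1021]
loan_id=70: ✗
loan_id=71: ✓ → 101
loan_id=72: ✓ → 73
loan_id=73: ✗
loan_id=74: ✗
loan_id=75: ✓ → 25
loan_id=76: ✗
loan_id=77: ✓ → 43
loan_id=78: ✗
loan_id=79: ✗
loan_id=80: ✗
grace_sum = 101 + 73 + 25 + 43 = 242
—
[rate_bp_sum: rate_bp BETWEEN 2154 AND 2378 AND term_mo <= 178]
loan_id=70: ✗
loan_id=71: ✗
loan_id=72: ✗
loan_id=73: ✗
loan_id=74: ✗
loan_id=75: ✗
loan_id=76: ✗
loan_id=77: ✗
loan_id=78: ✓ → 70
loan_id=79: ✗
loan_id=80: ✗
rate_bp_sum = 70

grace_sum=242, rate_bp_sum=70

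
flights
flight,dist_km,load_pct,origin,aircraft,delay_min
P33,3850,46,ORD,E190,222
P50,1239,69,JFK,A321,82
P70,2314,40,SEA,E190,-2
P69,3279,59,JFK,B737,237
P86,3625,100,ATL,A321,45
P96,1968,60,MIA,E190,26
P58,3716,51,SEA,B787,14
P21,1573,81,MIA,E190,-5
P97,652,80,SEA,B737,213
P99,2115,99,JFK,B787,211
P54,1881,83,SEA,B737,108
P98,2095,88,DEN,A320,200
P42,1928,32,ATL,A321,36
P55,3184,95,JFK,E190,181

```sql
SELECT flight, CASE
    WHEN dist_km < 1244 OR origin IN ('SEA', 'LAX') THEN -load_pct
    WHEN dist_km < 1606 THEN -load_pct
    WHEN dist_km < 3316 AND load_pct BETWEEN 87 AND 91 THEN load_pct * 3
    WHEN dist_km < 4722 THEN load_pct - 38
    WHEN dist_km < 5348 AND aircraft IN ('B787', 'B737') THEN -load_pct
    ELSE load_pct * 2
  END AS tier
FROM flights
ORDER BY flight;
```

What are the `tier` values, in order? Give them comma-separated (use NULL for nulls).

flight=P21: dist_km < 1606 → -81
flight=P33: dist_km < 4722 → 8
flight=P42: dist_km < 4722 → -6
flight=P50: dist_km < 1244 OR origin IN ('SEA', 'LAX') → -69
flight=P54: dist_km < 1244 OR origin IN ('SEA', 'LAX') → -83
flight=P55: dist_km < 4722 → 57
flight=P58: dist_km < 1244 OR origin IN ('SEA', 'LAX') → -51
flight=P69: dist_km < 4722 → 21
flight=P70: dist_km < 1244 OR origin IN ('SEA', 'LAX') → -40
flight=P86: dist_km < 4722 → 62
flight=P96: dist_km < 4722 → 22
flight=P97: dist_km < 1244 OR origin IN ('SEA', 'LAX') → -80
flight=P98: dist_km < 3316 AND load_pct BETWEEN 87 AND 91 → 264
flight=P99: dist_km < 4722 → 61

-81, 8, -6, -69, -83, 57, -51, 21, -40, 62, 22, -80, 264, 61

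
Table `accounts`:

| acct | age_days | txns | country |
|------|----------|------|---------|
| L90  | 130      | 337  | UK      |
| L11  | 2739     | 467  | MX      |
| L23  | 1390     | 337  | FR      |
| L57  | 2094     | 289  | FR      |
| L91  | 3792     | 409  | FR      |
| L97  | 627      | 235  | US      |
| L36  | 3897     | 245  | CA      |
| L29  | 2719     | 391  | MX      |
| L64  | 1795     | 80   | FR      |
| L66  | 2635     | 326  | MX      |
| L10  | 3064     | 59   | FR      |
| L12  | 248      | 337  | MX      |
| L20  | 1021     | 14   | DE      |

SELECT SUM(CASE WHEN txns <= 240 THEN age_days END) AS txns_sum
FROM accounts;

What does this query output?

acct=L90: ✗
acct=L11: ✗
acct=L23: ✗
acct=L57: ✗
acct=L91: ✗
acct=L97: ✓ → 627
acct=L36: ✗
acct=L29: ✗
acct=L64: ✓ → 1795
acct=L66: ✗
acct=L10: ✓ → 3064
acct=L12: ✗
acct=L20: ✓ → 1021
txns_sum = 627 + 1795 + 3064 + 1021 = 6507

6507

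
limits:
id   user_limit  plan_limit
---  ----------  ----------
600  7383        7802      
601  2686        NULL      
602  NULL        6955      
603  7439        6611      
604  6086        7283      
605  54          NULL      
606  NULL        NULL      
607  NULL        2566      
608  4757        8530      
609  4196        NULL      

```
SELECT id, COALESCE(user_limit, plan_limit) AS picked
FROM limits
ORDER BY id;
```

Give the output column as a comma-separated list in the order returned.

7383, 2686, 6955, 7439, 6086, 54, NULL, 2566, 4757, 4196

id=600: user_limit=7383 → 7383
id=601: user_limit=2686 → 2686
id=602: user_limit=NULL, plan_limit=6955 → 6955
id=603: user_limit=7439 → 7439
id=604: user_limit=6086 → 6086
id=605: user_limit=54 → 54
id=606: user_limit=NULL, plan_limit=NULL (all NULL) → NULL
id=607: user_limit=NULL, plan_limit=2566 → 2566
id=608: user_limit=4757 → 4757
id=609: user_limit=4196 → 4196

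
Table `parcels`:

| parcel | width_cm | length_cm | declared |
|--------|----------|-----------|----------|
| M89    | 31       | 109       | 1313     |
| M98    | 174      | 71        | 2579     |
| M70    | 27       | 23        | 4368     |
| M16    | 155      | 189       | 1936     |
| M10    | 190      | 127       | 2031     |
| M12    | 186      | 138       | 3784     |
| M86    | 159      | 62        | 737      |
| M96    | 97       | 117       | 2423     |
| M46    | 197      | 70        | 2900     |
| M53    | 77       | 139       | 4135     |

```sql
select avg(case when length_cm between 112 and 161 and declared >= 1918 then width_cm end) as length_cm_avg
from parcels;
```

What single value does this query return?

137.5

parcel=M89: ✗
parcel=M98: ✗
parcel=M70: ✗
parcel=M16: ✗
parcel=M10: ✓ → 190
parcel=M12: ✓ → 186
parcel=M86: ✗
parcel=M96: ✓ → 97
parcel=M46: ✗
parcel=M53: ✓ → 77
length_cm_avg = (190 + 186 + 97 + 77) / 4 = 137.5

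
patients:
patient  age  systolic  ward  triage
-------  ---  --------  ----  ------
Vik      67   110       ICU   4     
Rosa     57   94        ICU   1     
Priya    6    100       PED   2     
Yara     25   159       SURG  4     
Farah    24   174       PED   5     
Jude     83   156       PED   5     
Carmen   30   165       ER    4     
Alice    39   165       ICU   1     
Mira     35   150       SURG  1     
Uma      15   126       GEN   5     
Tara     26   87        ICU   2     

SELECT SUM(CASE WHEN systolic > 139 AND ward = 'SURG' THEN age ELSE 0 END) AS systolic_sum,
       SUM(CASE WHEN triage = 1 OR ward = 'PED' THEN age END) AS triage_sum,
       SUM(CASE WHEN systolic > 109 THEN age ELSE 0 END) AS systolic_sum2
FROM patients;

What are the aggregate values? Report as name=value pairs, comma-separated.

[systolic_sum: systolic > 139 AND ward = 'SURG']
patient=Vik: ✗
patient=Rosa: ✗
patient=Priya: ✗
patient=Yara: ✓ → 25
patient=Farah: ✗
patient=Jude: ✗
patient=Carmen: ✗
patient=Alice: ✗
patient=Mira: ✓ → 35
patient=Uma: ✗
patient=Tara: ✗
systolic_sum = 25 + 35 = 60
—
[triage_sum: triage = 1 OR ward = 'PED']
patient=Vik: ✗
patient=Rosa: ✓ → 57
patient=Priya: ✓ → 6
patient=Yara: ✗
patient=Farah: ✓ → 24
patient=Jude: ✓ → 83
patient=Carmen: ✗
patient=Alice: ✓ → 39
patient=Mira: ✓ → 35
patient=Uma: ✗
patient=Tara: ✗
triage_sum = 57 + 6 + 24 + 83 + 39 + 35 = 244
—
[systolic_sum2: systolic > 109]
patient=Vik: ✓ → 67
patient=Rosa: ✗
patient=Priya: ✗
patient=Yara: ✓ → 25
patient=Farah: ✓ → 24
patient=Jude: ✓ → 83
patient=Carmen: ✓ → 30
patient=Alice: ✓ → 39
patient=Mira: ✓ → 35
patient=Uma: ✓ → 15
patient=Tara: ✗
systolic_sum2 = 67 + 25 + 24 + 83 + 30 + 39 + 35 + 15 = 318

systolic_sum=60, triage_sum=244, systolic_sum2=318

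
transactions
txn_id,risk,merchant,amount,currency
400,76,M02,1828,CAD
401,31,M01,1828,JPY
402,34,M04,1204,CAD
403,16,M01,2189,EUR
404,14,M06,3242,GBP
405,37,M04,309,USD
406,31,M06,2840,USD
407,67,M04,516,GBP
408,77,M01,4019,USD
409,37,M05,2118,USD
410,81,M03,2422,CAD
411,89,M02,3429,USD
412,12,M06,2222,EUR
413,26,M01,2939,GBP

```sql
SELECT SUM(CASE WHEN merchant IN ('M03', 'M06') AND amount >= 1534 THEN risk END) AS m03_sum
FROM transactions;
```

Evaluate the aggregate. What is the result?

138

txn_id=400: ✗
txn_id=401: ✗
txn_id=402: ✗
txn_id=403: ✗
txn_id=404: ✓ → 14
txn_id=405: ✗
txn_id=406: ✓ → 31
txn_id=407: ✗
txn_id=408: ✗
txn_id=409: ✗
txn_id=410: ✓ → 81
txn_id=411: ✗
txn_id=412: ✓ → 12
txn_id=413: ✗
m03_sum = 14 + 31 + 81 + 12 = 138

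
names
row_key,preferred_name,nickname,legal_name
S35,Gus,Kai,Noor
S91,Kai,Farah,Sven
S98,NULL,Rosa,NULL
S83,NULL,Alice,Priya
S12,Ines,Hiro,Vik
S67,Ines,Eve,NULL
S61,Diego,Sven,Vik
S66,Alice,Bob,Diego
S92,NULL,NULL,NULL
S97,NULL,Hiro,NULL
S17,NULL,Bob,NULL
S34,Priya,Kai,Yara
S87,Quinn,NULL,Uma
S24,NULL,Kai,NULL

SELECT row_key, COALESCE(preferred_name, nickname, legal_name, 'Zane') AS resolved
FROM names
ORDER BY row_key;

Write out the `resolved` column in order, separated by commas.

Ines, Bob, Kai, Priya, Gus, Diego, Alice, Ines, Alice, Quinn, Kai, Zane, Hiro, Rosa

row_key=S12: preferred_name=Ines → Ines
row_key=S17: preferred_name=NULL, nickname=Bob → Bob
row_key=S24: preferred_name=NULL, nickname=Kai → Kai
row_key=S34: preferred_name=Priya → Priya
row_key=S35: preferred_name=Gus → Gus
row_key=S61: preferred_name=Diego → Diego
row_key=S66: preferred_name=Alice → Alice
row_key=S67: preferred_name=Ines → Ines
row_key=S83: preferred_name=NULL, nickname=Alice → Alice
row_key=S87: preferred_name=Quinn → Quinn
row_key=S91: preferred_name=Kai → Kai
row_key=S92: preferred_name=NULL, nickname=NULL, legal_name=NULL, → literal Zane → Zane
row_key=S97: preferred_name=NULL, nickname=Hiro → Hiro
row_key=S98: preferred_name=NULL, nickname=Rosa → Rosa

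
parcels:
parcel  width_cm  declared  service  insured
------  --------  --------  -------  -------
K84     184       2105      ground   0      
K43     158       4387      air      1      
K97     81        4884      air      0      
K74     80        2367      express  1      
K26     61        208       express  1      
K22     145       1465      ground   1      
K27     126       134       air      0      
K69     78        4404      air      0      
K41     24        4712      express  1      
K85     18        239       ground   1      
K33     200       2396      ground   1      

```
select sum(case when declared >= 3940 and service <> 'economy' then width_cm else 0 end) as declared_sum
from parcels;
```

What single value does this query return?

341

parcel=K84: ✗
parcel=K43: ✓ → 158
parcel=K97: ✓ → 81
parcel=K74: ✗
parcel=K26: ✗
parcel=K22: ✗
parcel=K27: ✗
parcel=K69: ✓ → 78
parcel=K41: ✓ → 24
parcel=K85: ✗
parcel=K33: ✗
declared_sum = 158 + 81 + 78 + 24 = 341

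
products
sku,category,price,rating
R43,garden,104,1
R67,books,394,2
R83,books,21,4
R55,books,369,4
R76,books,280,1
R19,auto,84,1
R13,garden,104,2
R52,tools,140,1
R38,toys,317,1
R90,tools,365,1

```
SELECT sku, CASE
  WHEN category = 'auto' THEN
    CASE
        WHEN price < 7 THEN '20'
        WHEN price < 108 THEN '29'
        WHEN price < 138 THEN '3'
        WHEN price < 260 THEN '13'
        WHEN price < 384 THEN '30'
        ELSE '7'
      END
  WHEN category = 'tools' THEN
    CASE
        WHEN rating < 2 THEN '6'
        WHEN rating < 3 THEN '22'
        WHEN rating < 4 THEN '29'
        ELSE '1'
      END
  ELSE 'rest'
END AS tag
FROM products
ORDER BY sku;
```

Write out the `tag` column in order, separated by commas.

rest, 29, rest, rest, 6, rest, rest, rest, rest, 6

sku=R13: category='garden' → outer ELSE → rest
sku=R19: category='auto' → inner[price < 108] → 29
sku=R38: category='toys' → outer ELSE → rest
sku=R43: category='garden' → outer ELSE → rest
sku=R52: category='tools' → inner[rating < 2] → 6
sku=R55: category='books' → outer ELSE → rest
sku=R67: category='books' → outer ELSE → rest
sku=R76: category='books' → outer ELSE → rest
sku=R83: category='books' → outer ELSE → rest
sku=R90: category='tools' → inner[rating < 2] → 6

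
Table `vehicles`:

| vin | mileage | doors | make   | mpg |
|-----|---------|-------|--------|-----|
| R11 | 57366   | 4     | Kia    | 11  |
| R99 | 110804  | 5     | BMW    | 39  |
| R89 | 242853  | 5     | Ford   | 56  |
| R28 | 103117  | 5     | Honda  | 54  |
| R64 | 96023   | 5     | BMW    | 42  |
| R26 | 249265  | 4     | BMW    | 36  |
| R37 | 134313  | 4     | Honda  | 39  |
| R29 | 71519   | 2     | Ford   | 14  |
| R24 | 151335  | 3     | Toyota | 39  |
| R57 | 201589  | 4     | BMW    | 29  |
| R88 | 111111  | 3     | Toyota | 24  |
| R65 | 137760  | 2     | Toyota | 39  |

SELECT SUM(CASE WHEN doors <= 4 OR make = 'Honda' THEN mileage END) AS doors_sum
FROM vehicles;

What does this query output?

vin=R11: ✓ → 57366
vin=R99: ✗
vin=R89: ✗
vin=R28: ✓ → 103117
vin=R64: ✗
vin=R26: ✓ → 249265
vin=R37: ✓ → 134313
vin=R29: ✓ → 71519
vin=R24: ✓ → 151335
vin=R57: ✓ → 201589
vin=R88: ✓ → 111111
vin=R65: ✓ → 137760
doors_sum = 57366 + 103117 + 249265 + 134313 + 71519 + 151335 + 201589 + 111111 + 137760 = 1217375

1217375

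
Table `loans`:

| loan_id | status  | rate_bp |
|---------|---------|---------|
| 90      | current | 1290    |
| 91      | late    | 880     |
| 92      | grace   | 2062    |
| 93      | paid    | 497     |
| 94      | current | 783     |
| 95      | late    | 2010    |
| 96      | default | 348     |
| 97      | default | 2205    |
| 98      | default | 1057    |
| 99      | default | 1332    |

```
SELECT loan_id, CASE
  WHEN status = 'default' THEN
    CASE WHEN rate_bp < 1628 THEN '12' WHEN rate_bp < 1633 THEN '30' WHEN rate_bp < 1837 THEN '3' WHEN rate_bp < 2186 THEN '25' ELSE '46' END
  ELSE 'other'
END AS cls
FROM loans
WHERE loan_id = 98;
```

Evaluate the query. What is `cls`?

loan_id = 98: status=default, rate_bp=1057.
status='default' → inner[rate_bp < 1628] → 12

12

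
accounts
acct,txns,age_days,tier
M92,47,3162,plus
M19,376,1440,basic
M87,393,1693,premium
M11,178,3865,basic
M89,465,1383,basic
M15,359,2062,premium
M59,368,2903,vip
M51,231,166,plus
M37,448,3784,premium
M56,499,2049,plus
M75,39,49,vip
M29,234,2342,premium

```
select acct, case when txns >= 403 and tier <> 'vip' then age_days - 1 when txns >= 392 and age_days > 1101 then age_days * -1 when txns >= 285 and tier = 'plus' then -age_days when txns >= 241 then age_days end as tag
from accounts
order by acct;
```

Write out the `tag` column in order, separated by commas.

acct=M11: (no match → NULL) → NULL
acct=M15: txns >= 241 → 2062
acct=M19: txns >= 241 → 1440
acct=M29: (no match → NULL) → NULL
acct=M37: txns >= 403 and tier <> 'vip' → 3783
acct=M51: (no match → NULL) → NULL
acct=M56: txns >= 403 and tier <> 'vip' → 2048
acct=M59: txns >= 241 → 2903
acct=M75: (no match → NULL) → NULL
acct=M87: txns >= 392 and age_days > 1101 → -1693
acct=M89: txns >= 403 and tier <> 'vip' → 1382
acct=M92: (no match → NULL) → NULL

NULL, 2062, 1440, NULL, 3783, NULL, 2048, 2903, NULL, -1693, 1382, NULL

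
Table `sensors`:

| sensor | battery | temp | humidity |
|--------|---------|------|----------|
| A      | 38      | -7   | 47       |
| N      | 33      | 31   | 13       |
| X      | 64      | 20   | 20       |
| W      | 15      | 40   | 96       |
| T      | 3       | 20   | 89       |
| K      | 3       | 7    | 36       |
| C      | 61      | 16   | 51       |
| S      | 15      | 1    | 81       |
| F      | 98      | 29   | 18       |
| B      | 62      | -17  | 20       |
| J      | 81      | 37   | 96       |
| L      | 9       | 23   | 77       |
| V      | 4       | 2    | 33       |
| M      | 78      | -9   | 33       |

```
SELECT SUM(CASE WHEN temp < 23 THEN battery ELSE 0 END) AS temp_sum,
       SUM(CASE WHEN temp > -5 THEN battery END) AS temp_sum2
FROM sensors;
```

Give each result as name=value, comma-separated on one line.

temp_sum=328, temp_sum2=386

[temp_sum: temp < 23]
sensor=A: ✓ → 38
sensor=N: ✗
sensor=X: ✓ → 64
sensor=W: ✗
sensor=T: ✓ → 3
sensor=K: ✓ → 3
sensor=C: ✓ → 61
sensor=S: ✓ → 15
sensor=F: ✗
sensor=B: ✓ → 62
sensor=J: ✗
sensor=L: ✗
sensor=V: ✓ → 4
sensor=M: ✓ → 78
temp_sum = 38 + 64 + 3 + 3 + 61 + 15 + 62 + 4 + 78 = 328
—
[temp_sum2: temp > -5]
sensor=A: ✗
sensor=N: ✓ → 33
sensor=X: ✓ → 64
sensor=W: ✓ → 15
sensor=T: ✓ → 3
sensor=K: ✓ → 3
sensor=C: ✓ → 61
sensor=S: ✓ → 15
sensor=F: ✓ → 98
sensor=B: ✗
sensor=J: ✓ → 81
sensor=L: ✓ → 9
sensor=V: ✓ → 4
sensor=M: ✗
temp_sum2 = 33 + 64 + 15 + 3 + 3 + 61 + 15 + 98 + 81 + 9 + 4 = 386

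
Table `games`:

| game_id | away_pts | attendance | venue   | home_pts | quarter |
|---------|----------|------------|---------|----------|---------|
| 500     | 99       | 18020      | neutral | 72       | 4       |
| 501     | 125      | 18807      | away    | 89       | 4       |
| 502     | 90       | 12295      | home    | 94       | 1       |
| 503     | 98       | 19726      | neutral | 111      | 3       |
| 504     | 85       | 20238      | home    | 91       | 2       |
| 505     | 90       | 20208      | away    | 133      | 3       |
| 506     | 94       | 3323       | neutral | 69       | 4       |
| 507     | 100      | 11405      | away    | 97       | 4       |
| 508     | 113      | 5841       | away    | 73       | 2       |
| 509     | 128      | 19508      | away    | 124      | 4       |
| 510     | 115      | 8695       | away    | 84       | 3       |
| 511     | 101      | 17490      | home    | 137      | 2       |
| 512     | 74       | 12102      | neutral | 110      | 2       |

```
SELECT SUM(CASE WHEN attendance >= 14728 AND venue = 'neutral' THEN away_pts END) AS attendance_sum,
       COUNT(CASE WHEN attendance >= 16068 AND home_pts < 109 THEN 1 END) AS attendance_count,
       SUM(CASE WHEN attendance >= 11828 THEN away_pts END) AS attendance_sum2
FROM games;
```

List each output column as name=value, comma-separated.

[attendance_sum: attendance >= 14728 AND venue = 'neutral']
game_id=500: ✓ → 99
game_id=501: ✗
game_id=502: ✗
game_id=503: ✓ → 98
game_id=504: ✗
game_id=505: ✗
game_id=506: ✗
game_id=507: ✗
game_id=508: ✗
game_id=509: ✗
game_id=510: ✗
game_id=511: ✗
game_id=512: ✗
attendance_sum = 99 + 98 = 197
—
[attendance_count: attendance >= 16068 AND home_pts < 109]
game_id=500: ✓ → 1
game_id=501: ✓ → 1
game_id=502: ✗
game_id=503: ✗
game_id=504: ✓ → 1
game_id=505: ✗
game_id=506: ✗
game_id=507: ✗
game_id=508: ✗
game_id=509: ✗
game_id=510: ✗
game_id=511: ✗
game_id=512: ✗
attendance_count = COUNT(1, 1, 1) = 3
—
[attendance_sum2: attendance >= 11828]
game_id=500: ✓ → 99
game_id=501: ✓ → 125
game_id=502: ✓ → 90
game_id=503: ✓ → 98
game_id=504: ✓ → 85
game_id=505: ✓ → 90
game_id=506: ✗
game_id=507: ✗
game_id=508: ✗
game_id=509: ✓ → 128
game_id=510: ✗
game_id=511: ✓ → 101
game_id=512: ✓ → 74
attendance_sum2 = 99 + 125 + 90 + 98 + 85 + 90 + 128 + 101 + 74 = 890

attendance_sum=197, attendance_count=3, attendance_sum2=890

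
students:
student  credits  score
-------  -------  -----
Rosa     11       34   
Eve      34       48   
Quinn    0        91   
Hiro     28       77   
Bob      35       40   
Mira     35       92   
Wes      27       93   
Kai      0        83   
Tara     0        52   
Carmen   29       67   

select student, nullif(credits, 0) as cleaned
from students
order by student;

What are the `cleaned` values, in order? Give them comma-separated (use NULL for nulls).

35, 29, 34, 28, NULL, 35, NULL, 11, NULL, 27

student=Bob: credits=35 vs 0: differ → 35
student=Carmen: credits=29 vs 0: differ → 29
student=Eve: credits=34 vs 0: differ → 34
student=Hiro: credits=28 vs 0: differ → 28
student=Kai: credits=0 vs 0: equal → NULL
student=Mira: credits=35 vs 0: differ → 35
student=Quinn: credits=0 vs 0: equal → NULL
student=Rosa: credits=11 vs 0: differ → 11
student=Tara: credits=0 vs 0: equal → NULL
student=Wes: credits=27 vs 0: differ → 27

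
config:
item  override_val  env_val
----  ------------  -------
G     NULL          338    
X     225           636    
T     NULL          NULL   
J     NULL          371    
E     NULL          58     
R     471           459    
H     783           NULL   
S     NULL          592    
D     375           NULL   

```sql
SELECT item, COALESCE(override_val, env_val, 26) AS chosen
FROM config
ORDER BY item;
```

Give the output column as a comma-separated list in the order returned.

375, 58, 338, 783, 371, 471, 592, 26, 225

item=D: override_val=375 → 375
item=E: override_val=NULL, env_val=58 → 58
item=G: override_val=NULL, env_val=338 → 338
item=H: override_val=783 → 783
item=J: override_val=NULL, env_val=371 → 371
item=R: override_val=471 → 471
item=S: override_val=NULL, env_val=592 → 592
item=T: override_val=NULL, env_val=NULL, → literal 26 → 26
item=X: override_val=225 → 225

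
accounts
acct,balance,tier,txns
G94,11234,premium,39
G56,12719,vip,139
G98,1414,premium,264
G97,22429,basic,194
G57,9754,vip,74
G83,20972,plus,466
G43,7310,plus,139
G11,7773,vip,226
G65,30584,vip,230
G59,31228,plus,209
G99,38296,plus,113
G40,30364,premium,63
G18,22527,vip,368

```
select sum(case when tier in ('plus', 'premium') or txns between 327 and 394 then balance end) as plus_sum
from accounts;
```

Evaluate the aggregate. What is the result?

163345

acct=G94: ✓ → 11234
acct=G56: ✗
acct=G98: ✓ → 1414
acct=G97: ✗
acct=G57: ✗
acct=G83: ✓ → 20972
acct=G43: ✓ → 7310
acct=G11: ✗
acct=G65: ✗
acct=G59: ✓ → 31228
acct=G99: ✓ → 38296
acct=G40: ✓ → 30364
acct=G18: ✓ → 22527
plus_sum = 11234 + 1414 + 20972 + 7310 + 31228 + 38296 + 30364 + 22527 = 163345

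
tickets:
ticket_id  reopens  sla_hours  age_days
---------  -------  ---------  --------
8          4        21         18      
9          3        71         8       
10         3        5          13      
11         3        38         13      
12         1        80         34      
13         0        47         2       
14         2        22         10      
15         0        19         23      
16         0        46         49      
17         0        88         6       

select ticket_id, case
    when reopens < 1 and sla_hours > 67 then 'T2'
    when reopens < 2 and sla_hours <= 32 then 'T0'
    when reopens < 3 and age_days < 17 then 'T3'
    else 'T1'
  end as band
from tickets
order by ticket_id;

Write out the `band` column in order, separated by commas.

ticket_id=8: ELSE → T1
ticket_id=9: ELSE → T1
ticket_id=10: ELSE → T1
ticket_id=11: ELSE → T1
ticket_id=12: ELSE → T1
ticket_id=13: reopens < 3 and age_days < 17 → T3
ticket_id=14: reopens < 3 and age_days < 17 → T3
ticket_id=15: reopens < 2 and sla_hours <= 32 → T0
ticket_id=16: ELSE → T1
ticket_id=17: reopens < 1 and sla_hours > 67 → T2

T1, T1, T1, T1, T1, T3, T3, T0, T1, T2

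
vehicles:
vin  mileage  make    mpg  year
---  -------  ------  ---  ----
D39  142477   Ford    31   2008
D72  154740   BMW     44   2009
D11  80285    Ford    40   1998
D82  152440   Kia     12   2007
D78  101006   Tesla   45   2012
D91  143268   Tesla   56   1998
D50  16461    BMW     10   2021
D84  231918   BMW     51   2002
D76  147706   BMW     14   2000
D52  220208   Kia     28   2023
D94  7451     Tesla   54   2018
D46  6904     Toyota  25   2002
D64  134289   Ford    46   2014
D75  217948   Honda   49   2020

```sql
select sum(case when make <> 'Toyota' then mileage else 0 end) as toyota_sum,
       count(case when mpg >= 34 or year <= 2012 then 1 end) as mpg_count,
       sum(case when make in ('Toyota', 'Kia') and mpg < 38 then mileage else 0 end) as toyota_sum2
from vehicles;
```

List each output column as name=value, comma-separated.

toyota_sum=1750197, mpg_count=12, toyota_sum2=379552

[toyota_sum: make <> 'Toyota']
vin=D39: ✓ → 142477
vin=D72: ✓ → 154740
vin=D11: ✓ → 80285
vin=D82: ✓ → 152440
vin=D78: ✓ → 101006
vin=D91: ✓ → 143268
vin=D50: ✓ → 16461
vin=D84: ✓ → 231918
vin=D76: ✓ → 147706
vin=D52: ✓ → 220208
vin=D94: ✓ → 7451
vin=D46: ✗
vin=D64: ✓ → 134289
vin=D75: ✓ → 217948
toyota_sum = 142477 + 154740 + 80285 + 152440 + 101006 + 143268 + 16461 + 231918 + 147706 + 220208 + 7451 + 134289 + 217948 = 1750197
—
[mpg_count: mpg >= 34 or year <= 2012]
vin=D39: ✓ → 1
vin=D72: ✓ → 1
vin=D11: ✓ → 1
vin=D82: ✓ → 1
vin=D78: ✓ → 1
vin=D91: ✓ → 1
vin=D50: ✗
vin=D84: ✓ → 1
vin=D76: ✓ → 1
vin=D52: ✗
vin=D94: ✓ → 1
vin=D46: ✓ → 1
vin=D64: ✓ → 1
vin=D75: ✓ → 1
mpg_count = COUNT(1, 1, 1, 1, 1, 1, 1, 1, 1, 1, 1, 1) = 12
—
[toyota_sum2: make in ('Toyota', 'Kia') and mpg < 38]
vin=D39: ✗
vin=D72: ✗
vin=D11: ✗
vin=D82: ✓ → 152440
vin=D78: ✗
vin=D91: ✗
vin=D50: ✗
vin=D84: ✗
vin=D76: ✗
vin=D52: ✓ → 220208
vin=D94: ✗
vin=D46: ✓ → 6904
vin=D64: ✗
vin=D75: ✗
toyota_sum2 = 152440 + 220208 + 6904 = 379552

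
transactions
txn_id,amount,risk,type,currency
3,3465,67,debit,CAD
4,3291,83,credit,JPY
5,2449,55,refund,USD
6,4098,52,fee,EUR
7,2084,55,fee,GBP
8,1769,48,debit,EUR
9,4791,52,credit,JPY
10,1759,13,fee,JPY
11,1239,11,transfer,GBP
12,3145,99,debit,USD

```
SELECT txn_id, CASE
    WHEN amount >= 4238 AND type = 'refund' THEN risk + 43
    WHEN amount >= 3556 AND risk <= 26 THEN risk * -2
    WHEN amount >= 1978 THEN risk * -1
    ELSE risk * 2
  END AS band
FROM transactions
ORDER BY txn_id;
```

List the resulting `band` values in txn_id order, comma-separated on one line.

txn_id=3: amount >= 1978 → -67
txn_id=4: amount >= 1978 → -83
txn_id=5: amount >= 1978 → -55
txn_id=6: amount >= 1978 → -52
txn_id=7: amount >= 1978 → -55
txn_id=8: ELSE → 96
txn_id=9: amount >= 1978 → -52
txn_id=10: ELSE → 26
txn_id=11: ELSE → 22
txn_id=12: amount >= 1978 → -99

-67, -83, -55, -52, -55, 96, -52, 26, 22, -99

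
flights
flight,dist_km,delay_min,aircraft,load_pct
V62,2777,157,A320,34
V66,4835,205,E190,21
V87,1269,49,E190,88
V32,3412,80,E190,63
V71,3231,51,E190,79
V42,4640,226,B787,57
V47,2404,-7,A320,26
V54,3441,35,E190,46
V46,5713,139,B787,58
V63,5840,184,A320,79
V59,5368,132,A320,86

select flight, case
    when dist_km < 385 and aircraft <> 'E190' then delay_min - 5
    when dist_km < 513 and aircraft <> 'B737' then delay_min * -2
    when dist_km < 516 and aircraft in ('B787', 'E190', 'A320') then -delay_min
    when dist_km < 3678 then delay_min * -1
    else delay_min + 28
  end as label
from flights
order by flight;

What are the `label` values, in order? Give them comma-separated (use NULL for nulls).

-80, 254, 167, 7, -35, 160, -157, 212, 233, -51, -49

flight=V32: dist_km < 3678 → -80
flight=V42: ELSE → 254
flight=V46: ELSE → 167
flight=V47: dist_km < 3678 → 7
flight=V54: dist_km < 3678 → -35
flight=V59: ELSE → 160
flight=V62: dist_km < 3678 → -157
flight=V63: ELSE → 212
flight=V66: ELSE → 233
flight=V71: dist_km < 3678 → -51
flight=V87: dist_km < 3678 → -49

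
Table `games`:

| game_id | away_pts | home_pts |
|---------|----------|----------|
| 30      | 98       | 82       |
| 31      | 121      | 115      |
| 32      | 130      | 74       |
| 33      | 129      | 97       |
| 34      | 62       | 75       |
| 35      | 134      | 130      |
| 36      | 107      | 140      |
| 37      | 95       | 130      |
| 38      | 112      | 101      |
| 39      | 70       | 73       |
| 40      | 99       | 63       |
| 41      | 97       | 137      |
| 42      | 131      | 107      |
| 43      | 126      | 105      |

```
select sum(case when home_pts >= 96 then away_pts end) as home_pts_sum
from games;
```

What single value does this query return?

1052

game_id=30: ✗
game_id=31: ✓ → 121
game_id=32: ✗
game_id=33: ✓ → 129
game_id=34: ✗
game_id=35: ✓ → 134
game_id=36: ✓ → 107
game_id=37: ✓ → 95
game_id=38: ✓ → 112
game_id=39: ✗
game_id=40: ✗
game_id=41: ✓ → 97
game_id=42: ✓ → 131
game_id=43: ✓ → 126
home_pts_sum = 121 + 129 + 134 + 107 + 95 + 112 + 97 + 131 + 126 = 1052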